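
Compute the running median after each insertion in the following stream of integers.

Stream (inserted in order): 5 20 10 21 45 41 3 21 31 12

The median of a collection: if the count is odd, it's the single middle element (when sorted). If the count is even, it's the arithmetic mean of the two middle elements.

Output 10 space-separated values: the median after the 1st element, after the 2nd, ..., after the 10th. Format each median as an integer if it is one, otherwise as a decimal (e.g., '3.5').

Answer: 5 12.5 10 15 20 20.5 20 20.5 21 20.5

Derivation:
Step 1: insert 5 -> lo=[5] (size 1, max 5) hi=[] (size 0) -> median=5
Step 2: insert 20 -> lo=[5] (size 1, max 5) hi=[20] (size 1, min 20) -> median=12.5
Step 3: insert 10 -> lo=[5, 10] (size 2, max 10) hi=[20] (size 1, min 20) -> median=10
Step 4: insert 21 -> lo=[5, 10] (size 2, max 10) hi=[20, 21] (size 2, min 20) -> median=15
Step 5: insert 45 -> lo=[5, 10, 20] (size 3, max 20) hi=[21, 45] (size 2, min 21) -> median=20
Step 6: insert 41 -> lo=[5, 10, 20] (size 3, max 20) hi=[21, 41, 45] (size 3, min 21) -> median=20.5
Step 7: insert 3 -> lo=[3, 5, 10, 20] (size 4, max 20) hi=[21, 41, 45] (size 3, min 21) -> median=20
Step 8: insert 21 -> lo=[3, 5, 10, 20] (size 4, max 20) hi=[21, 21, 41, 45] (size 4, min 21) -> median=20.5
Step 9: insert 31 -> lo=[3, 5, 10, 20, 21] (size 5, max 21) hi=[21, 31, 41, 45] (size 4, min 21) -> median=21
Step 10: insert 12 -> lo=[3, 5, 10, 12, 20] (size 5, max 20) hi=[21, 21, 31, 41, 45] (size 5, min 21) -> median=20.5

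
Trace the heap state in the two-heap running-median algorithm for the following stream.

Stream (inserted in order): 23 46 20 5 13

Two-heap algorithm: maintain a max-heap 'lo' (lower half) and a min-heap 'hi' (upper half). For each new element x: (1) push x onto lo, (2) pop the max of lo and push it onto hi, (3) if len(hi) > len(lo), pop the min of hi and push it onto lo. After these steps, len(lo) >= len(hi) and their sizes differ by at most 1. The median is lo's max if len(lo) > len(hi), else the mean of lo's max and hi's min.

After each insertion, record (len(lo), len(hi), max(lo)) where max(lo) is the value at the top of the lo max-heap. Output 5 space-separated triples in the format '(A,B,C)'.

Answer: (1,0,23) (1,1,23) (2,1,23) (2,2,20) (3,2,20)

Derivation:
Step 1: insert 23 -> lo=[23] hi=[] -> (len(lo)=1, len(hi)=0, max(lo)=23)
Step 2: insert 46 -> lo=[23] hi=[46] -> (len(lo)=1, len(hi)=1, max(lo)=23)
Step 3: insert 20 -> lo=[20, 23] hi=[46] -> (len(lo)=2, len(hi)=1, max(lo)=23)
Step 4: insert 5 -> lo=[5, 20] hi=[23, 46] -> (len(lo)=2, len(hi)=2, max(lo)=20)
Step 5: insert 13 -> lo=[5, 13, 20] hi=[23, 46] -> (len(lo)=3, len(hi)=2, max(lo)=20)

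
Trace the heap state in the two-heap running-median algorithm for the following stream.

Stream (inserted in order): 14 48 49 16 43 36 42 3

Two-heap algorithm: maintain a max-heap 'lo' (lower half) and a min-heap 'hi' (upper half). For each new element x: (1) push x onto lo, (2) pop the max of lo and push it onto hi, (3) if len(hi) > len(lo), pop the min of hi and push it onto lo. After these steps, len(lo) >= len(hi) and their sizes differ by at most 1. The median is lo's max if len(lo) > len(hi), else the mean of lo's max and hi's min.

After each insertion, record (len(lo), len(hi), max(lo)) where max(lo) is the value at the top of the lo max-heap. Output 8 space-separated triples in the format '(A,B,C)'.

Step 1: insert 14 -> lo=[14] hi=[] -> (len(lo)=1, len(hi)=0, max(lo)=14)
Step 2: insert 48 -> lo=[14] hi=[48] -> (len(lo)=1, len(hi)=1, max(lo)=14)
Step 3: insert 49 -> lo=[14, 48] hi=[49] -> (len(lo)=2, len(hi)=1, max(lo)=48)
Step 4: insert 16 -> lo=[14, 16] hi=[48, 49] -> (len(lo)=2, len(hi)=2, max(lo)=16)
Step 5: insert 43 -> lo=[14, 16, 43] hi=[48, 49] -> (len(lo)=3, len(hi)=2, max(lo)=43)
Step 6: insert 36 -> lo=[14, 16, 36] hi=[43, 48, 49] -> (len(lo)=3, len(hi)=3, max(lo)=36)
Step 7: insert 42 -> lo=[14, 16, 36, 42] hi=[43, 48, 49] -> (len(lo)=4, len(hi)=3, max(lo)=42)
Step 8: insert 3 -> lo=[3, 14, 16, 36] hi=[42, 43, 48, 49] -> (len(lo)=4, len(hi)=4, max(lo)=36)

Answer: (1,0,14) (1,1,14) (2,1,48) (2,2,16) (3,2,43) (3,3,36) (4,3,42) (4,4,36)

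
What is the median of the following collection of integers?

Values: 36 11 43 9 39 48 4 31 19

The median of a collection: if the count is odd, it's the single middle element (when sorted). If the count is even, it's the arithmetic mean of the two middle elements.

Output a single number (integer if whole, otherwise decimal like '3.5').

Answer: 31

Derivation:
Step 1: insert 36 -> lo=[36] (size 1, max 36) hi=[] (size 0) -> median=36
Step 2: insert 11 -> lo=[11] (size 1, max 11) hi=[36] (size 1, min 36) -> median=23.5
Step 3: insert 43 -> lo=[11, 36] (size 2, max 36) hi=[43] (size 1, min 43) -> median=36
Step 4: insert 9 -> lo=[9, 11] (size 2, max 11) hi=[36, 43] (size 2, min 36) -> median=23.5
Step 5: insert 39 -> lo=[9, 11, 36] (size 3, max 36) hi=[39, 43] (size 2, min 39) -> median=36
Step 6: insert 48 -> lo=[9, 11, 36] (size 3, max 36) hi=[39, 43, 48] (size 3, min 39) -> median=37.5
Step 7: insert 4 -> lo=[4, 9, 11, 36] (size 4, max 36) hi=[39, 43, 48] (size 3, min 39) -> median=36
Step 8: insert 31 -> lo=[4, 9, 11, 31] (size 4, max 31) hi=[36, 39, 43, 48] (size 4, min 36) -> median=33.5
Step 9: insert 19 -> lo=[4, 9, 11, 19, 31] (size 5, max 31) hi=[36, 39, 43, 48] (size 4, min 36) -> median=31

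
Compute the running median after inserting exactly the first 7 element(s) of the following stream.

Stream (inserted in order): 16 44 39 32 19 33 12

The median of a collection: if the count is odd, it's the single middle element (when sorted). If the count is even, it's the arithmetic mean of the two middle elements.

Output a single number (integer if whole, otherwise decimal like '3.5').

Answer: 32

Derivation:
Step 1: insert 16 -> lo=[16] (size 1, max 16) hi=[] (size 0) -> median=16
Step 2: insert 44 -> lo=[16] (size 1, max 16) hi=[44] (size 1, min 44) -> median=30
Step 3: insert 39 -> lo=[16, 39] (size 2, max 39) hi=[44] (size 1, min 44) -> median=39
Step 4: insert 32 -> lo=[16, 32] (size 2, max 32) hi=[39, 44] (size 2, min 39) -> median=35.5
Step 5: insert 19 -> lo=[16, 19, 32] (size 3, max 32) hi=[39, 44] (size 2, min 39) -> median=32
Step 6: insert 33 -> lo=[16, 19, 32] (size 3, max 32) hi=[33, 39, 44] (size 3, min 33) -> median=32.5
Step 7: insert 12 -> lo=[12, 16, 19, 32] (size 4, max 32) hi=[33, 39, 44] (size 3, min 33) -> median=32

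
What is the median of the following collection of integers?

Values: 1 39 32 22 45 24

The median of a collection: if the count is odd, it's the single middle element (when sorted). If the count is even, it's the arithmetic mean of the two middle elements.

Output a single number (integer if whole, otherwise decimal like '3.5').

Step 1: insert 1 -> lo=[1] (size 1, max 1) hi=[] (size 0) -> median=1
Step 2: insert 39 -> lo=[1] (size 1, max 1) hi=[39] (size 1, min 39) -> median=20
Step 3: insert 32 -> lo=[1, 32] (size 2, max 32) hi=[39] (size 1, min 39) -> median=32
Step 4: insert 22 -> lo=[1, 22] (size 2, max 22) hi=[32, 39] (size 2, min 32) -> median=27
Step 5: insert 45 -> lo=[1, 22, 32] (size 3, max 32) hi=[39, 45] (size 2, min 39) -> median=32
Step 6: insert 24 -> lo=[1, 22, 24] (size 3, max 24) hi=[32, 39, 45] (size 3, min 32) -> median=28

Answer: 28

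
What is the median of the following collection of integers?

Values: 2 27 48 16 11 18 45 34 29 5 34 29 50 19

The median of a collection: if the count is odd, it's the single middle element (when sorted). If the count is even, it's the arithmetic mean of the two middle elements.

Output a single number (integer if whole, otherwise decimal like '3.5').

Answer: 28

Derivation:
Step 1: insert 2 -> lo=[2] (size 1, max 2) hi=[] (size 0) -> median=2
Step 2: insert 27 -> lo=[2] (size 1, max 2) hi=[27] (size 1, min 27) -> median=14.5
Step 3: insert 48 -> lo=[2, 27] (size 2, max 27) hi=[48] (size 1, min 48) -> median=27
Step 4: insert 16 -> lo=[2, 16] (size 2, max 16) hi=[27, 48] (size 2, min 27) -> median=21.5
Step 5: insert 11 -> lo=[2, 11, 16] (size 3, max 16) hi=[27, 48] (size 2, min 27) -> median=16
Step 6: insert 18 -> lo=[2, 11, 16] (size 3, max 16) hi=[18, 27, 48] (size 3, min 18) -> median=17
Step 7: insert 45 -> lo=[2, 11, 16, 18] (size 4, max 18) hi=[27, 45, 48] (size 3, min 27) -> median=18
Step 8: insert 34 -> lo=[2, 11, 16, 18] (size 4, max 18) hi=[27, 34, 45, 48] (size 4, min 27) -> median=22.5
Step 9: insert 29 -> lo=[2, 11, 16, 18, 27] (size 5, max 27) hi=[29, 34, 45, 48] (size 4, min 29) -> median=27
Step 10: insert 5 -> lo=[2, 5, 11, 16, 18] (size 5, max 18) hi=[27, 29, 34, 45, 48] (size 5, min 27) -> median=22.5
Step 11: insert 34 -> lo=[2, 5, 11, 16, 18, 27] (size 6, max 27) hi=[29, 34, 34, 45, 48] (size 5, min 29) -> median=27
Step 12: insert 29 -> lo=[2, 5, 11, 16, 18, 27] (size 6, max 27) hi=[29, 29, 34, 34, 45, 48] (size 6, min 29) -> median=28
Step 13: insert 50 -> lo=[2, 5, 11, 16, 18, 27, 29] (size 7, max 29) hi=[29, 34, 34, 45, 48, 50] (size 6, min 29) -> median=29
Step 14: insert 19 -> lo=[2, 5, 11, 16, 18, 19, 27] (size 7, max 27) hi=[29, 29, 34, 34, 45, 48, 50] (size 7, min 29) -> median=28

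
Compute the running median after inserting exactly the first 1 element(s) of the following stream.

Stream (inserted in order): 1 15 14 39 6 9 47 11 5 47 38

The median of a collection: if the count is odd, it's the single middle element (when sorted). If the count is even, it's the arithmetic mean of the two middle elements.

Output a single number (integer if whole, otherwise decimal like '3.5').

Answer: 1

Derivation:
Step 1: insert 1 -> lo=[1] (size 1, max 1) hi=[] (size 0) -> median=1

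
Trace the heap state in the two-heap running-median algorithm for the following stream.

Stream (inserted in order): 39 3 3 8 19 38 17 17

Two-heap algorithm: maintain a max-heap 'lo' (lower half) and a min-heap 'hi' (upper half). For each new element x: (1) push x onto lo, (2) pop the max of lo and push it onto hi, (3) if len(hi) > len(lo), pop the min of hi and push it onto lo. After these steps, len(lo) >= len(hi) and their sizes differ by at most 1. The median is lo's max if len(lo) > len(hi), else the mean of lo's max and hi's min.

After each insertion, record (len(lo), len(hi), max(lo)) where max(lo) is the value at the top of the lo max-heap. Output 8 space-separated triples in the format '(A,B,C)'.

Step 1: insert 39 -> lo=[39] hi=[] -> (len(lo)=1, len(hi)=0, max(lo)=39)
Step 2: insert 3 -> lo=[3] hi=[39] -> (len(lo)=1, len(hi)=1, max(lo)=3)
Step 3: insert 3 -> lo=[3, 3] hi=[39] -> (len(lo)=2, len(hi)=1, max(lo)=3)
Step 4: insert 8 -> lo=[3, 3] hi=[8, 39] -> (len(lo)=2, len(hi)=2, max(lo)=3)
Step 5: insert 19 -> lo=[3, 3, 8] hi=[19, 39] -> (len(lo)=3, len(hi)=2, max(lo)=8)
Step 6: insert 38 -> lo=[3, 3, 8] hi=[19, 38, 39] -> (len(lo)=3, len(hi)=3, max(lo)=8)
Step 7: insert 17 -> lo=[3, 3, 8, 17] hi=[19, 38, 39] -> (len(lo)=4, len(hi)=3, max(lo)=17)
Step 8: insert 17 -> lo=[3, 3, 8, 17] hi=[17, 19, 38, 39] -> (len(lo)=4, len(hi)=4, max(lo)=17)

Answer: (1,0,39) (1,1,3) (2,1,3) (2,2,3) (3,2,8) (3,3,8) (4,3,17) (4,4,17)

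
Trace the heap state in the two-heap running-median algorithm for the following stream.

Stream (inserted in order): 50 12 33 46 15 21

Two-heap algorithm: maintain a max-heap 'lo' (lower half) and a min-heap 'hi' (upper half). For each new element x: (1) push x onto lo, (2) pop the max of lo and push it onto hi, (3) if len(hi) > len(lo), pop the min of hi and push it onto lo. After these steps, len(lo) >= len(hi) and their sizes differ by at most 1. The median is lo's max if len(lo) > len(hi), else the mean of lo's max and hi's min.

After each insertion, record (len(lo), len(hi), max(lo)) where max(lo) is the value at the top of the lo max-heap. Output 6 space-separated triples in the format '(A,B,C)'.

Step 1: insert 50 -> lo=[50] hi=[] -> (len(lo)=1, len(hi)=0, max(lo)=50)
Step 2: insert 12 -> lo=[12] hi=[50] -> (len(lo)=1, len(hi)=1, max(lo)=12)
Step 3: insert 33 -> lo=[12, 33] hi=[50] -> (len(lo)=2, len(hi)=1, max(lo)=33)
Step 4: insert 46 -> lo=[12, 33] hi=[46, 50] -> (len(lo)=2, len(hi)=2, max(lo)=33)
Step 5: insert 15 -> lo=[12, 15, 33] hi=[46, 50] -> (len(lo)=3, len(hi)=2, max(lo)=33)
Step 6: insert 21 -> lo=[12, 15, 21] hi=[33, 46, 50] -> (len(lo)=3, len(hi)=3, max(lo)=21)

Answer: (1,0,50) (1,1,12) (2,1,33) (2,2,33) (3,2,33) (3,3,21)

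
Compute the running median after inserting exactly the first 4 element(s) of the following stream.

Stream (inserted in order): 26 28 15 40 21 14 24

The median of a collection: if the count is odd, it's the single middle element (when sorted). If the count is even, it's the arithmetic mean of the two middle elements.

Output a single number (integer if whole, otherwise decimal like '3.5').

Step 1: insert 26 -> lo=[26] (size 1, max 26) hi=[] (size 0) -> median=26
Step 2: insert 28 -> lo=[26] (size 1, max 26) hi=[28] (size 1, min 28) -> median=27
Step 3: insert 15 -> lo=[15, 26] (size 2, max 26) hi=[28] (size 1, min 28) -> median=26
Step 4: insert 40 -> lo=[15, 26] (size 2, max 26) hi=[28, 40] (size 2, min 28) -> median=27

Answer: 27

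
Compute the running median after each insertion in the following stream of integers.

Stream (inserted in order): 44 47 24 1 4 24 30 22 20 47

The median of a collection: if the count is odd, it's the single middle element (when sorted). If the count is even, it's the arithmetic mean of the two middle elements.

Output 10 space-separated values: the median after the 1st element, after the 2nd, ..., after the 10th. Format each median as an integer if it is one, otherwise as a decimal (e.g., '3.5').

Answer: 44 45.5 44 34 24 24 24 24 24 24

Derivation:
Step 1: insert 44 -> lo=[44] (size 1, max 44) hi=[] (size 0) -> median=44
Step 2: insert 47 -> lo=[44] (size 1, max 44) hi=[47] (size 1, min 47) -> median=45.5
Step 3: insert 24 -> lo=[24, 44] (size 2, max 44) hi=[47] (size 1, min 47) -> median=44
Step 4: insert 1 -> lo=[1, 24] (size 2, max 24) hi=[44, 47] (size 2, min 44) -> median=34
Step 5: insert 4 -> lo=[1, 4, 24] (size 3, max 24) hi=[44, 47] (size 2, min 44) -> median=24
Step 6: insert 24 -> lo=[1, 4, 24] (size 3, max 24) hi=[24, 44, 47] (size 3, min 24) -> median=24
Step 7: insert 30 -> lo=[1, 4, 24, 24] (size 4, max 24) hi=[30, 44, 47] (size 3, min 30) -> median=24
Step 8: insert 22 -> lo=[1, 4, 22, 24] (size 4, max 24) hi=[24, 30, 44, 47] (size 4, min 24) -> median=24
Step 9: insert 20 -> lo=[1, 4, 20, 22, 24] (size 5, max 24) hi=[24, 30, 44, 47] (size 4, min 24) -> median=24
Step 10: insert 47 -> lo=[1, 4, 20, 22, 24] (size 5, max 24) hi=[24, 30, 44, 47, 47] (size 5, min 24) -> median=24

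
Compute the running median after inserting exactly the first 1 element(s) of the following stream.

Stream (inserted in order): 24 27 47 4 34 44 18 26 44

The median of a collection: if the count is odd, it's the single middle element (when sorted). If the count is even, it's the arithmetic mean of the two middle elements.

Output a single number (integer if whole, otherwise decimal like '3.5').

Step 1: insert 24 -> lo=[24] (size 1, max 24) hi=[] (size 0) -> median=24

Answer: 24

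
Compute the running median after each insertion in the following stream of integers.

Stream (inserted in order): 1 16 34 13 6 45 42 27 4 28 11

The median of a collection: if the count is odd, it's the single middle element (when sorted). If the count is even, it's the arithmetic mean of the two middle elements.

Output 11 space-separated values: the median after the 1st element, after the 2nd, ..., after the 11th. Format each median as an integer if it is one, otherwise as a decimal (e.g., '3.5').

Step 1: insert 1 -> lo=[1] (size 1, max 1) hi=[] (size 0) -> median=1
Step 2: insert 16 -> lo=[1] (size 1, max 1) hi=[16] (size 1, min 16) -> median=8.5
Step 3: insert 34 -> lo=[1, 16] (size 2, max 16) hi=[34] (size 1, min 34) -> median=16
Step 4: insert 13 -> lo=[1, 13] (size 2, max 13) hi=[16, 34] (size 2, min 16) -> median=14.5
Step 5: insert 6 -> lo=[1, 6, 13] (size 3, max 13) hi=[16, 34] (size 2, min 16) -> median=13
Step 6: insert 45 -> lo=[1, 6, 13] (size 3, max 13) hi=[16, 34, 45] (size 3, min 16) -> median=14.5
Step 7: insert 42 -> lo=[1, 6, 13, 16] (size 4, max 16) hi=[34, 42, 45] (size 3, min 34) -> median=16
Step 8: insert 27 -> lo=[1, 6, 13, 16] (size 4, max 16) hi=[27, 34, 42, 45] (size 4, min 27) -> median=21.5
Step 9: insert 4 -> lo=[1, 4, 6, 13, 16] (size 5, max 16) hi=[27, 34, 42, 45] (size 4, min 27) -> median=16
Step 10: insert 28 -> lo=[1, 4, 6, 13, 16] (size 5, max 16) hi=[27, 28, 34, 42, 45] (size 5, min 27) -> median=21.5
Step 11: insert 11 -> lo=[1, 4, 6, 11, 13, 16] (size 6, max 16) hi=[27, 28, 34, 42, 45] (size 5, min 27) -> median=16

Answer: 1 8.5 16 14.5 13 14.5 16 21.5 16 21.5 16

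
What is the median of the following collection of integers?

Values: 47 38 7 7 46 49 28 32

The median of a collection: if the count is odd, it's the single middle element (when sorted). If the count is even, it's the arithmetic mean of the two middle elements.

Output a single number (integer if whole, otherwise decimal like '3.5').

Answer: 35

Derivation:
Step 1: insert 47 -> lo=[47] (size 1, max 47) hi=[] (size 0) -> median=47
Step 2: insert 38 -> lo=[38] (size 1, max 38) hi=[47] (size 1, min 47) -> median=42.5
Step 3: insert 7 -> lo=[7, 38] (size 2, max 38) hi=[47] (size 1, min 47) -> median=38
Step 4: insert 7 -> lo=[7, 7] (size 2, max 7) hi=[38, 47] (size 2, min 38) -> median=22.5
Step 5: insert 46 -> lo=[7, 7, 38] (size 3, max 38) hi=[46, 47] (size 2, min 46) -> median=38
Step 6: insert 49 -> lo=[7, 7, 38] (size 3, max 38) hi=[46, 47, 49] (size 3, min 46) -> median=42
Step 7: insert 28 -> lo=[7, 7, 28, 38] (size 4, max 38) hi=[46, 47, 49] (size 3, min 46) -> median=38
Step 8: insert 32 -> lo=[7, 7, 28, 32] (size 4, max 32) hi=[38, 46, 47, 49] (size 4, min 38) -> median=35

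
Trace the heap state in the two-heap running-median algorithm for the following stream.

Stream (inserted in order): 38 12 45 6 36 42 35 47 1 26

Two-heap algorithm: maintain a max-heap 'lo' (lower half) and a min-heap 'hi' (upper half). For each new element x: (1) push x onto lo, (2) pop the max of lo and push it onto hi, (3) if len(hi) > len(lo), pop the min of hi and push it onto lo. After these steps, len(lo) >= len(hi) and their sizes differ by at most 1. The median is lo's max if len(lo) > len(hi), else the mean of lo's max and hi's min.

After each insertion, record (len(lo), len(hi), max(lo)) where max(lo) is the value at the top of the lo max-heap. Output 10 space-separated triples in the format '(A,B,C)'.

Step 1: insert 38 -> lo=[38] hi=[] -> (len(lo)=1, len(hi)=0, max(lo)=38)
Step 2: insert 12 -> lo=[12] hi=[38] -> (len(lo)=1, len(hi)=1, max(lo)=12)
Step 3: insert 45 -> lo=[12, 38] hi=[45] -> (len(lo)=2, len(hi)=1, max(lo)=38)
Step 4: insert 6 -> lo=[6, 12] hi=[38, 45] -> (len(lo)=2, len(hi)=2, max(lo)=12)
Step 5: insert 36 -> lo=[6, 12, 36] hi=[38, 45] -> (len(lo)=3, len(hi)=2, max(lo)=36)
Step 6: insert 42 -> lo=[6, 12, 36] hi=[38, 42, 45] -> (len(lo)=3, len(hi)=3, max(lo)=36)
Step 7: insert 35 -> lo=[6, 12, 35, 36] hi=[38, 42, 45] -> (len(lo)=4, len(hi)=3, max(lo)=36)
Step 8: insert 47 -> lo=[6, 12, 35, 36] hi=[38, 42, 45, 47] -> (len(lo)=4, len(hi)=4, max(lo)=36)
Step 9: insert 1 -> lo=[1, 6, 12, 35, 36] hi=[38, 42, 45, 47] -> (len(lo)=5, len(hi)=4, max(lo)=36)
Step 10: insert 26 -> lo=[1, 6, 12, 26, 35] hi=[36, 38, 42, 45, 47] -> (len(lo)=5, len(hi)=5, max(lo)=35)

Answer: (1,0,38) (1,1,12) (2,1,38) (2,2,12) (3,2,36) (3,3,36) (4,3,36) (4,4,36) (5,4,36) (5,5,35)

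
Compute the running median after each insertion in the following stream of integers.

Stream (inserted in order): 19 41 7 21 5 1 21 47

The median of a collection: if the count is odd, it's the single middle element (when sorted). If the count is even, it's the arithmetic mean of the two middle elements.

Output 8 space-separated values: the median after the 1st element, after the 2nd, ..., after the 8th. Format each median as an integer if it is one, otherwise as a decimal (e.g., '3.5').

Step 1: insert 19 -> lo=[19] (size 1, max 19) hi=[] (size 0) -> median=19
Step 2: insert 41 -> lo=[19] (size 1, max 19) hi=[41] (size 1, min 41) -> median=30
Step 3: insert 7 -> lo=[7, 19] (size 2, max 19) hi=[41] (size 1, min 41) -> median=19
Step 4: insert 21 -> lo=[7, 19] (size 2, max 19) hi=[21, 41] (size 2, min 21) -> median=20
Step 5: insert 5 -> lo=[5, 7, 19] (size 3, max 19) hi=[21, 41] (size 2, min 21) -> median=19
Step 6: insert 1 -> lo=[1, 5, 7] (size 3, max 7) hi=[19, 21, 41] (size 3, min 19) -> median=13
Step 7: insert 21 -> lo=[1, 5, 7, 19] (size 4, max 19) hi=[21, 21, 41] (size 3, min 21) -> median=19
Step 8: insert 47 -> lo=[1, 5, 7, 19] (size 4, max 19) hi=[21, 21, 41, 47] (size 4, min 21) -> median=20

Answer: 19 30 19 20 19 13 19 20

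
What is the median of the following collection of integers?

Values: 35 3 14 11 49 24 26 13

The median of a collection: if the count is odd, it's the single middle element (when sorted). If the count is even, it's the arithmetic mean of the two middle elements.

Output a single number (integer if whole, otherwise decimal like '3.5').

Step 1: insert 35 -> lo=[35] (size 1, max 35) hi=[] (size 0) -> median=35
Step 2: insert 3 -> lo=[3] (size 1, max 3) hi=[35] (size 1, min 35) -> median=19
Step 3: insert 14 -> lo=[3, 14] (size 2, max 14) hi=[35] (size 1, min 35) -> median=14
Step 4: insert 11 -> lo=[3, 11] (size 2, max 11) hi=[14, 35] (size 2, min 14) -> median=12.5
Step 5: insert 49 -> lo=[3, 11, 14] (size 3, max 14) hi=[35, 49] (size 2, min 35) -> median=14
Step 6: insert 24 -> lo=[3, 11, 14] (size 3, max 14) hi=[24, 35, 49] (size 3, min 24) -> median=19
Step 7: insert 26 -> lo=[3, 11, 14, 24] (size 4, max 24) hi=[26, 35, 49] (size 3, min 26) -> median=24
Step 8: insert 13 -> lo=[3, 11, 13, 14] (size 4, max 14) hi=[24, 26, 35, 49] (size 4, min 24) -> median=19

Answer: 19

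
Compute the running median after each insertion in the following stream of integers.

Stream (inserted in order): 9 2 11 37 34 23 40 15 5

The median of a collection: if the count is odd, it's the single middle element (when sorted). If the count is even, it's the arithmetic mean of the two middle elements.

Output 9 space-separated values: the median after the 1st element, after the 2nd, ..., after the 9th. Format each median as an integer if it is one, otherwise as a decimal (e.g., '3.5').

Answer: 9 5.5 9 10 11 17 23 19 15

Derivation:
Step 1: insert 9 -> lo=[9] (size 1, max 9) hi=[] (size 0) -> median=9
Step 2: insert 2 -> lo=[2] (size 1, max 2) hi=[9] (size 1, min 9) -> median=5.5
Step 3: insert 11 -> lo=[2, 9] (size 2, max 9) hi=[11] (size 1, min 11) -> median=9
Step 4: insert 37 -> lo=[2, 9] (size 2, max 9) hi=[11, 37] (size 2, min 11) -> median=10
Step 5: insert 34 -> lo=[2, 9, 11] (size 3, max 11) hi=[34, 37] (size 2, min 34) -> median=11
Step 6: insert 23 -> lo=[2, 9, 11] (size 3, max 11) hi=[23, 34, 37] (size 3, min 23) -> median=17
Step 7: insert 40 -> lo=[2, 9, 11, 23] (size 4, max 23) hi=[34, 37, 40] (size 3, min 34) -> median=23
Step 8: insert 15 -> lo=[2, 9, 11, 15] (size 4, max 15) hi=[23, 34, 37, 40] (size 4, min 23) -> median=19
Step 9: insert 5 -> lo=[2, 5, 9, 11, 15] (size 5, max 15) hi=[23, 34, 37, 40] (size 4, min 23) -> median=15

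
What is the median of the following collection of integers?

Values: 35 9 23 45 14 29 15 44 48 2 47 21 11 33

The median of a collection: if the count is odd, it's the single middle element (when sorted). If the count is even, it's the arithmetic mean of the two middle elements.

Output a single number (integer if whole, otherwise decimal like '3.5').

Step 1: insert 35 -> lo=[35] (size 1, max 35) hi=[] (size 0) -> median=35
Step 2: insert 9 -> lo=[9] (size 1, max 9) hi=[35] (size 1, min 35) -> median=22
Step 3: insert 23 -> lo=[9, 23] (size 2, max 23) hi=[35] (size 1, min 35) -> median=23
Step 4: insert 45 -> lo=[9, 23] (size 2, max 23) hi=[35, 45] (size 2, min 35) -> median=29
Step 5: insert 14 -> lo=[9, 14, 23] (size 3, max 23) hi=[35, 45] (size 2, min 35) -> median=23
Step 6: insert 29 -> lo=[9, 14, 23] (size 3, max 23) hi=[29, 35, 45] (size 3, min 29) -> median=26
Step 7: insert 15 -> lo=[9, 14, 15, 23] (size 4, max 23) hi=[29, 35, 45] (size 3, min 29) -> median=23
Step 8: insert 44 -> lo=[9, 14, 15, 23] (size 4, max 23) hi=[29, 35, 44, 45] (size 4, min 29) -> median=26
Step 9: insert 48 -> lo=[9, 14, 15, 23, 29] (size 5, max 29) hi=[35, 44, 45, 48] (size 4, min 35) -> median=29
Step 10: insert 2 -> lo=[2, 9, 14, 15, 23] (size 5, max 23) hi=[29, 35, 44, 45, 48] (size 5, min 29) -> median=26
Step 11: insert 47 -> lo=[2, 9, 14, 15, 23, 29] (size 6, max 29) hi=[35, 44, 45, 47, 48] (size 5, min 35) -> median=29
Step 12: insert 21 -> lo=[2, 9, 14, 15, 21, 23] (size 6, max 23) hi=[29, 35, 44, 45, 47, 48] (size 6, min 29) -> median=26
Step 13: insert 11 -> lo=[2, 9, 11, 14, 15, 21, 23] (size 7, max 23) hi=[29, 35, 44, 45, 47, 48] (size 6, min 29) -> median=23
Step 14: insert 33 -> lo=[2, 9, 11, 14, 15, 21, 23] (size 7, max 23) hi=[29, 33, 35, 44, 45, 47, 48] (size 7, min 29) -> median=26

Answer: 26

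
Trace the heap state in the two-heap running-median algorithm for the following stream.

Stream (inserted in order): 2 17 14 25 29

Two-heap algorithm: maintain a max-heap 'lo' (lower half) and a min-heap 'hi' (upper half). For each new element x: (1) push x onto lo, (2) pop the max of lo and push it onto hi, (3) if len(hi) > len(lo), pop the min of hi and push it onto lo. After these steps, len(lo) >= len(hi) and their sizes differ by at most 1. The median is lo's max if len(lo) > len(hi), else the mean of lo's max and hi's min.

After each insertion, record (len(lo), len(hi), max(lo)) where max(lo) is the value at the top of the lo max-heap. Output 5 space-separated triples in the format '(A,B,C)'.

Answer: (1,0,2) (1,1,2) (2,1,14) (2,2,14) (3,2,17)

Derivation:
Step 1: insert 2 -> lo=[2] hi=[] -> (len(lo)=1, len(hi)=0, max(lo)=2)
Step 2: insert 17 -> lo=[2] hi=[17] -> (len(lo)=1, len(hi)=1, max(lo)=2)
Step 3: insert 14 -> lo=[2, 14] hi=[17] -> (len(lo)=2, len(hi)=1, max(lo)=14)
Step 4: insert 25 -> lo=[2, 14] hi=[17, 25] -> (len(lo)=2, len(hi)=2, max(lo)=14)
Step 5: insert 29 -> lo=[2, 14, 17] hi=[25, 29] -> (len(lo)=3, len(hi)=2, max(lo)=17)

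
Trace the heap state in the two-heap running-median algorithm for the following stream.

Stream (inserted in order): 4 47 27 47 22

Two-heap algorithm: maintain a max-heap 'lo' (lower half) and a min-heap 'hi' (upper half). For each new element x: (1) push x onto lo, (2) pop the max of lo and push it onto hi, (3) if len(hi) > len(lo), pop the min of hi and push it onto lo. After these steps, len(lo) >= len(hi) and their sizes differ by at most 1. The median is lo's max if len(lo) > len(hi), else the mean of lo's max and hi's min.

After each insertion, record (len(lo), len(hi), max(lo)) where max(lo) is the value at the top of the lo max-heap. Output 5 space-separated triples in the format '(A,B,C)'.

Answer: (1,0,4) (1,1,4) (2,1,27) (2,2,27) (3,2,27)

Derivation:
Step 1: insert 4 -> lo=[4] hi=[] -> (len(lo)=1, len(hi)=0, max(lo)=4)
Step 2: insert 47 -> lo=[4] hi=[47] -> (len(lo)=1, len(hi)=1, max(lo)=4)
Step 3: insert 27 -> lo=[4, 27] hi=[47] -> (len(lo)=2, len(hi)=1, max(lo)=27)
Step 4: insert 47 -> lo=[4, 27] hi=[47, 47] -> (len(lo)=2, len(hi)=2, max(lo)=27)
Step 5: insert 22 -> lo=[4, 22, 27] hi=[47, 47] -> (len(lo)=3, len(hi)=2, max(lo)=27)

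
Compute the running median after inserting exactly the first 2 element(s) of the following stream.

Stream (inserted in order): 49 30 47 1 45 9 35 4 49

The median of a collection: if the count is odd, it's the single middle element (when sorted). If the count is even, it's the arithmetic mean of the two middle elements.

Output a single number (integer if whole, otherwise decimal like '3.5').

Step 1: insert 49 -> lo=[49] (size 1, max 49) hi=[] (size 0) -> median=49
Step 2: insert 30 -> lo=[30] (size 1, max 30) hi=[49] (size 1, min 49) -> median=39.5

Answer: 39.5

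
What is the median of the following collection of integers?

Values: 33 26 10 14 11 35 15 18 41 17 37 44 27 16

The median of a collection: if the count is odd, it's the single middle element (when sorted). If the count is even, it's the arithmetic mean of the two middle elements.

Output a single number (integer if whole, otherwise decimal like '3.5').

Step 1: insert 33 -> lo=[33] (size 1, max 33) hi=[] (size 0) -> median=33
Step 2: insert 26 -> lo=[26] (size 1, max 26) hi=[33] (size 1, min 33) -> median=29.5
Step 3: insert 10 -> lo=[10, 26] (size 2, max 26) hi=[33] (size 1, min 33) -> median=26
Step 4: insert 14 -> lo=[10, 14] (size 2, max 14) hi=[26, 33] (size 2, min 26) -> median=20
Step 5: insert 11 -> lo=[10, 11, 14] (size 3, max 14) hi=[26, 33] (size 2, min 26) -> median=14
Step 6: insert 35 -> lo=[10, 11, 14] (size 3, max 14) hi=[26, 33, 35] (size 3, min 26) -> median=20
Step 7: insert 15 -> lo=[10, 11, 14, 15] (size 4, max 15) hi=[26, 33, 35] (size 3, min 26) -> median=15
Step 8: insert 18 -> lo=[10, 11, 14, 15] (size 4, max 15) hi=[18, 26, 33, 35] (size 4, min 18) -> median=16.5
Step 9: insert 41 -> lo=[10, 11, 14, 15, 18] (size 5, max 18) hi=[26, 33, 35, 41] (size 4, min 26) -> median=18
Step 10: insert 17 -> lo=[10, 11, 14, 15, 17] (size 5, max 17) hi=[18, 26, 33, 35, 41] (size 5, min 18) -> median=17.5
Step 11: insert 37 -> lo=[10, 11, 14, 15, 17, 18] (size 6, max 18) hi=[26, 33, 35, 37, 41] (size 5, min 26) -> median=18
Step 12: insert 44 -> lo=[10, 11, 14, 15, 17, 18] (size 6, max 18) hi=[26, 33, 35, 37, 41, 44] (size 6, min 26) -> median=22
Step 13: insert 27 -> lo=[10, 11, 14, 15, 17, 18, 26] (size 7, max 26) hi=[27, 33, 35, 37, 41, 44] (size 6, min 27) -> median=26
Step 14: insert 16 -> lo=[10, 11, 14, 15, 16, 17, 18] (size 7, max 18) hi=[26, 27, 33, 35, 37, 41, 44] (size 7, min 26) -> median=22

Answer: 22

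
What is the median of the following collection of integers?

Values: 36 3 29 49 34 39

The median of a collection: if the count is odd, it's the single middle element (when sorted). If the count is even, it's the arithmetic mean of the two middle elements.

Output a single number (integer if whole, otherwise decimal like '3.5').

Step 1: insert 36 -> lo=[36] (size 1, max 36) hi=[] (size 0) -> median=36
Step 2: insert 3 -> lo=[3] (size 1, max 3) hi=[36] (size 1, min 36) -> median=19.5
Step 3: insert 29 -> lo=[3, 29] (size 2, max 29) hi=[36] (size 1, min 36) -> median=29
Step 4: insert 49 -> lo=[3, 29] (size 2, max 29) hi=[36, 49] (size 2, min 36) -> median=32.5
Step 5: insert 34 -> lo=[3, 29, 34] (size 3, max 34) hi=[36, 49] (size 2, min 36) -> median=34
Step 6: insert 39 -> lo=[3, 29, 34] (size 3, max 34) hi=[36, 39, 49] (size 3, min 36) -> median=35

Answer: 35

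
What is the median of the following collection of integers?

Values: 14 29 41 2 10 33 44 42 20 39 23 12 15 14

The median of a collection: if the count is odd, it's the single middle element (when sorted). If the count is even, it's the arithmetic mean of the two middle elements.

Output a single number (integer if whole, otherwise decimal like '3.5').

Answer: 21.5

Derivation:
Step 1: insert 14 -> lo=[14] (size 1, max 14) hi=[] (size 0) -> median=14
Step 2: insert 29 -> lo=[14] (size 1, max 14) hi=[29] (size 1, min 29) -> median=21.5
Step 3: insert 41 -> lo=[14, 29] (size 2, max 29) hi=[41] (size 1, min 41) -> median=29
Step 4: insert 2 -> lo=[2, 14] (size 2, max 14) hi=[29, 41] (size 2, min 29) -> median=21.5
Step 5: insert 10 -> lo=[2, 10, 14] (size 3, max 14) hi=[29, 41] (size 2, min 29) -> median=14
Step 6: insert 33 -> lo=[2, 10, 14] (size 3, max 14) hi=[29, 33, 41] (size 3, min 29) -> median=21.5
Step 7: insert 44 -> lo=[2, 10, 14, 29] (size 4, max 29) hi=[33, 41, 44] (size 3, min 33) -> median=29
Step 8: insert 42 -> lo=[2, 10, 14, 29] (size 4, max 29) hi=[33, 41, 42, 44] (size 4, min 33) -> median=31
Step 9: insert 20 -> lo=[2, 10, 14, 20, 29] (size 5, max 29) hi=[33, 41, 42, 44] (size 4, min 33) -> median=29
Step 10: insert 39 -> lo=[2, 10, 14, 20, 29] (size 5, max 29) hi=[33, 39, 41, 42, 44] (size 5, min 33) -> median=31
Step 11: insert 23 -> lo=[2, 10, 14, 20, 23, 29] (size 6, max 29) hi=[33, 39, 41, 42, 44] (size 5, min 33) -> median=29
Step 12: insert 12 -> lo=[2, 10, 12, 14, 20, 23] (size 6, max 23) hi=[29, 33, 39, 41, 42, 44] (size 6, min 29) -> median=26
Step 13: insert 15 -> lo=[2, 10, 12, 14, 15, 20, 23] (size 7, max 23) hi=[29, 33, 39, 41, 42, 44] (size 6, min 29) -> median=23
Step 14: insert 14 -> lo=[2, 10, 12, 14, 14, 15, 20] (size 7, max 20) hi=[23, 29, 33, 39, 41, 42, 44] (size 7, min 23) -> median=21.5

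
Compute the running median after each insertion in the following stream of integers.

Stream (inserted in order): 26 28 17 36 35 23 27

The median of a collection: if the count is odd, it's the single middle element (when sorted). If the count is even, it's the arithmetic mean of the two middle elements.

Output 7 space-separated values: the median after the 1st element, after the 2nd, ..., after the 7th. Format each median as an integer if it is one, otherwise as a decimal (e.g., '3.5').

Step 1: insert 26 -> lo=[26] (size 1, max 26) hi=[] (size 0) -> median=26
Step 2: insert 28 -> lo=[26] (size 1, max 26) hi=[28] (size 1, min 28) -> median=27
Step 3: insert 17 -> lo=[17, 26] (size 2, max 26) hi=[28] (size 1, min 28) -> median=26
Step 4: insert 36 -> lo=[17, 26] (size 2, max 26) hi=[28, 36] (size 2, min 28) -> median=27
Step 5: insert 35 -> lo=[17, 26, 28] (size 3, max 28) hi=[35, 36] (size 2, min 35) -> median=28
Step 6: insert 23 -> lo=[17, 23, 26] (size 3, max 26) hi=[28, 35, 36] (size 3, min 28) -> median=27
Step 7: insert 27 -> lo=[17, 23, 26, 27] (size 4, max 27) hi=[28, 35, 36] (size 3, min 28) -> median=27

Answer: 26 27 26 27 28 27 27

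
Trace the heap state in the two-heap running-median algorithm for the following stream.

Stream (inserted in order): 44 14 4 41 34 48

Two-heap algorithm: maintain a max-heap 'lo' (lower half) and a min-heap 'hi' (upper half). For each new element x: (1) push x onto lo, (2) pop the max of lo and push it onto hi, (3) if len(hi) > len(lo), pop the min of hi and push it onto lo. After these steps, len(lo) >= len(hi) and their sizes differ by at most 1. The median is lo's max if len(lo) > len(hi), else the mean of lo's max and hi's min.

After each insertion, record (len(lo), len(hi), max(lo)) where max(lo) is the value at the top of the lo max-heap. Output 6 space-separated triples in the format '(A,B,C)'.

Step 1: insert 44 -> lo=[44] hi=[] -> (len(lo)=1, len(hi)=0, max(lo)=44)
Step 2: insert 14 -> lo=[14] hi=[44] -> (len(lo)=1, len(hi)=1, max(lo)=14)
Step 3: insert 4 -> lo=[4, 14] hi=[44] -> (len(lo)=2, len(hi)=1, max(lo)=14)
Step 4: insert 41 -> lo=[4, 14] hi=[41, 44] -> (len(lo)=2, len(hi)=2, max(lo)=14)
Step 5: insert 34 -> lo=[4, 14, 34] hi=[41, 44] -> (len(lo)=3, len(hi)=2, max(lo)=34)
Step 6: insert 48 -> lo=[4, 14, 34] hi=[41, 44, 48] -> (len(lo)=3, len(hi)=3, max(lo)=34)

Answer: (1,0,44) (1,1,14) (2,1,14) (2,2,14) (3,2,34) (3,3,34)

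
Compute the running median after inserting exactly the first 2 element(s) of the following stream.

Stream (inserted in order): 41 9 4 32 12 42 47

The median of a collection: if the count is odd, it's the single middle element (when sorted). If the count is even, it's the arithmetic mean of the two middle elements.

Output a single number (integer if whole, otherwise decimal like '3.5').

Answer: 25

Derivation:
Step 1: insert 41 -> lo=[41] (size 1, max 41) hi=[] (size 0) -> median=41
Step 2: insert 9 -> lo=[9] (size 1, max 9) hi=[41] (size 1, min 41) -> median=25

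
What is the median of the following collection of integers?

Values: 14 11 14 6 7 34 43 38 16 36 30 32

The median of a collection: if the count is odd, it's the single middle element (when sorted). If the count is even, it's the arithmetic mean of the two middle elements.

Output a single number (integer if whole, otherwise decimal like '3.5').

Answer: 23

Derivation:
Step 1: insert 14 -> lo=[14] (size 1, max 14) hi=[] (size 0) -> median=14
Step 2: insert 11 -> lo=[11] (size 1, max 11) hi=[14] (size 1, min 14) -> median=12.5
Step 3: insert 14 -> lo=[11, 14] (size 2, max 14) hi=[14] (size 1, min 14) -> median=14
Step 4: insert 6 -> lo=[6, 11] (size 2, max 11) hi=[14, 14] (size 2, min 14) -> median=12.5
Step 5: insert 7 -> lo=[6, 7, 11] (size 3, max 11) hi=[14, 14] (size 2, min 14) -> median=11
Step 6: insert 34 -> lo=[6, 7, 11] (size 3, max 11) hi=[14, 14, 34] (size 3, min 14) -> median=12.5
Step 7: insert 43 -> lo=[6, 7, 11, 14] (size 4, max 14) hi=[14, 34, 43] (size 3, min 14) -> median=14
Step 8: insert 38 -> lo=[6, 7, 11, 14] (size 4, max 14) hi=[14, 34, 38, 43] (size 4, min 14) -> median=14
Step 9: insert 16 -> lo=[6, 7, 11, 14, 14] (size 5, max 14) hi=[16, 34, 38, 43] (size 4, min 16) -> median=14
Step 10: insert 36 -> lo=[6, 7, 11, 14, 14] (size 5, max 14) hi=[16, 34, 36, 38, 43] (size 5, min 16) -> median=15
Step 11: insert 30 -> lo=[6, 7, 11, 14, 14, 16] (size 6, max 16) hi=[30, 34, 36, 38, 43] (size 5, min 30) -> median=16
Step 12: insert 32 -> lo=[6, 7, 11, 14, 14, 16] (size 6, max 16) hi=[30, 32, 34, 36, 38, 43] (size 6, min 30) -> median=23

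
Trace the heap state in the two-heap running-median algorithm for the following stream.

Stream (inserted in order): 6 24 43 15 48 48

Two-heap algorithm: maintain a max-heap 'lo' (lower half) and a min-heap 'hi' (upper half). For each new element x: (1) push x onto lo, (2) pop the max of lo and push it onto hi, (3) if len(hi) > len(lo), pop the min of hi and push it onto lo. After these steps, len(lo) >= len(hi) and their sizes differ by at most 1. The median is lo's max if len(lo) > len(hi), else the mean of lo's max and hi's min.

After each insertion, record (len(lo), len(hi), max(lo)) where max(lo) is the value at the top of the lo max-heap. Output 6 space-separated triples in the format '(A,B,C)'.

Answer: (1,0,6) (1,1,6) (2,1,24) (2,2,15) (3,2,24) (3,3,24)

Derivation:
Step 1: insert 6 -> lo=[6] hi=[] -> (len(lo)=1, len(hi)=0, max(lo)=6)
Step 2: insert 24 -> lo=[6] hi=[24] -> (len(lo)=1, len(hi)=1, max(lo)=6)
Step 3: insert 43 -> lo=[6, 24] hi=[43] -> (len(lo)=2, len(hi)=1, max(lo)=24)
Step 4: insert 15 -> lo=[6, 15] hi=[24, 43] -> (len(lo)=2, len(hi)=2, max(lo)=15)
Step 5: insert 48 -> lo=[6, 15, 24] hi=[43, 48] -> (len(lo)=3, len(hi)=2, max(lo)=24)
Step 6: insert 48 -> lo=[6, 15, 24] hi=[43, 48, 48] -> (len(lo)=3, len(hi)=3, max(lo)=24)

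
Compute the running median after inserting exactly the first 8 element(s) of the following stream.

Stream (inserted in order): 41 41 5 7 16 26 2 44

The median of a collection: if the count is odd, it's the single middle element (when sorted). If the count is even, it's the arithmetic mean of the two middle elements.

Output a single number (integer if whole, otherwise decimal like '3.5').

Answer: 21

Derivation:
Step 1: insert 41 -> lo=[41] (size 1, max 41) hi=[] (size 0) -> median=41
Step 2: insert 41 -> lo=[41] (size 1, max 41) hi=[41] (size 1, min 41) -> median=41
Step 3: insert 5 -> lo=[5, 41] (size 2, max 41) hi=[41] (size 1, min 41) -> median=41
Step 4: insert 7 -> lo=[5, 7] (size 2, max 7) hi=[41, 41] (size 2, min 41) -> median=24
Step 5: insert 16 -> lo=[5, 7, 16] (size 3, max 16) hi=[41, 41] (size 2, min 41) -> median=16
Step 6: insert 26 -> lo=[5, 7, 16] (size 3, max 16) hi=[26, 41, 41] (size 3, min 26) -> median=21
Step 7: insert 2 -> lo=[2, 5, 7, 16] (size 4, max 16) hi=[26, 41, 41] (size 3, min 26) -> median=16
Step 8: insert 44 -> lo=[2, 5, 7, 16] (size 4, max 16) hi=[26, 41, 41, 44] (size 4, min 26) -> median=21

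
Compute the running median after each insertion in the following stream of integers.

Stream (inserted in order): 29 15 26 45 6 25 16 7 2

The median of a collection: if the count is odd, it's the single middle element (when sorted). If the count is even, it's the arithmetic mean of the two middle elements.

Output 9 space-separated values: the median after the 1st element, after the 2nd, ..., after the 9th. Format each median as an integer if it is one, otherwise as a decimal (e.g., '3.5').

Step 1: insert 29 -> lo=[29] (size 1, max 29) hi=[] (size 0) -> median=29
Step 2: insert 15 -> lo=[15] (size 1, max 15) hi=[29] (size 1, min 29) -> median=22
Step 3: insert 26 -> lo=[15, 26] (size 2, max 26) hi=[29] (size 1, min 29) -> median=26
Step 4: insert 45 -> lo=[15, 26] (size 2, max 26) hi=[29, 45] (size 2, min 29) -> median=27.5
Step 5: insert 6 -> lo=[6, 15, 26] (size 3, max 26) hi=[29, 45] (size 2, min 29) -> median=26
Step 6: insert 25 -> lo=[6, 15, 25] (size 3, max 25) hi=[26, 29, 45] (size 3, min 26) -> median=25.5
Step 7: insert 16 -> lo=[6, 15, 16, 25] (size 4, max 25) hi=[26, 29, 45] (size 3, min 26) -> median=25
Step 8: insert 7 -> lo=[6, 7, 15, 16] (size 4, max 16) hi=[25, 26, 29, 45] (size 4, min 25) -> median=20.5
Step 9: insert 2 -> lo=[2, 6, 7, 15, 16] (size 5, max 16) hi=[25, 26, 29, 45] (size 4, min 25) -> median=16

Answer: 29 22 26 27.5 26 25.5 25 20.5 16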